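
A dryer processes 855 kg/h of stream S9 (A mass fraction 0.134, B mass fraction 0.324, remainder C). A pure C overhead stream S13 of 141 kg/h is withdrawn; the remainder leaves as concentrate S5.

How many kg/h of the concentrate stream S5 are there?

714 kg/h

Concentrate = 855 − 141 = 714 kg/h.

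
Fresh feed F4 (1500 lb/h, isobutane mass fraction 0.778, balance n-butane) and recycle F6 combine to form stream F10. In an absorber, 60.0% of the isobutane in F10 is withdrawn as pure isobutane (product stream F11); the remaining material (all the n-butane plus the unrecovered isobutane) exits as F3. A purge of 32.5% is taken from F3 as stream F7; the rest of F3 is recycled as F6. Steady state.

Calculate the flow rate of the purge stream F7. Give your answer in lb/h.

540.8 lb/h

n-butane enters only via F4 and leaves only via the purge: 1500×0.222 = 0.325×(n-butane in F3), and the absorber passes all n-butane, so n-butane in F10 = n-butane in F3 = 1024.6 lb/h.
isobutane in F10: m_A = 1500×0.778 + (1−0.325)·(1−0.600)·m_A, so m_A = 1167/0.7300 = 1598.6 lb/h.
F3 = (1−0.600)×1598.6 + 1024.6 = 1664.1 lb/h.
Purge F7 = 0.325×1664.1 = 540.82 lb/h.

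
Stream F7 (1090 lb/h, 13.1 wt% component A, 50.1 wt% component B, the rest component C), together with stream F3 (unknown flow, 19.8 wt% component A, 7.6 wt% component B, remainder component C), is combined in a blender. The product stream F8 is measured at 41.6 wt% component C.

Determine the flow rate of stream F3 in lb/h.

Let F3 be the unknown flow. Total out = 1090 + F3.
component C balance: 401.12 + 0.726·F3 = 0.416·(1090 + F3)
(0.726 − 0.416)·F3 = 0.416×1090 − 401.12 = 52.32
F3 = 52.32 / 0.310 = 168.77 lb/h

168.8 lb/h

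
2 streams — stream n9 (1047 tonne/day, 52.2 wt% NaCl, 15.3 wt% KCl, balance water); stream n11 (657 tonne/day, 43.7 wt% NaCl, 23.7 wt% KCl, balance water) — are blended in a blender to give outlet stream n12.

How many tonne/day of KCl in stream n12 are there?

315.9 tonne/day

KCl out = KCl in = 1047×0.153 + 657×0.237 = 315.9 tonne/day.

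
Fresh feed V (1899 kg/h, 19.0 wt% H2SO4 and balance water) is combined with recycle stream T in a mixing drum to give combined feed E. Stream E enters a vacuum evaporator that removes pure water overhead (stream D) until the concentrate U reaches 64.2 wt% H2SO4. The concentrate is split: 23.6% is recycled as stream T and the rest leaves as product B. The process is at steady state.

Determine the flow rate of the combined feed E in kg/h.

2073 kg/h

Overall H2SO4 balance (none leaves overhead): H2SO4 in fresh feed = H2SO4 in product, i.e. 1899×0.190 = (1−0.236)·U·0.642.
U = 360.81/(0.642×0.764) = 735.61 kg/h.
Recycle T = 0.236×735.61 = 173.6 kg/h.
Combined feed E = 1899 + 173.6 = 2072.6 kg/h.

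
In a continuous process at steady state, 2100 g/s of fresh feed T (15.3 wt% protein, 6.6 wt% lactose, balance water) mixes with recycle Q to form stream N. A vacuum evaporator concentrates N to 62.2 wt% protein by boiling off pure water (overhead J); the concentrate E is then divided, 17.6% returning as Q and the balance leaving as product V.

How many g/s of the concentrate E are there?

626.9 g/s

Overall protein balance (none leaves overhead): protein in fresh feed = protein in product, i.e. 2100×0.153 = (1−0.176)·E·0.622.
E = 321.3/(0.622×0.824) = 626.89 g/s.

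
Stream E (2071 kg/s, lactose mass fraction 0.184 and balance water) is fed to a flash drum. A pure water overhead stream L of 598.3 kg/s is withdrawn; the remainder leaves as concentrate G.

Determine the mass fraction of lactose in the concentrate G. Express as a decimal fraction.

0.259

lactose is not removed: 2071×0.184 = 381.06 kg/s of lactose enters G.
Concentrate = 2071 − 598.3 = 1472.7 kg/s.
Mass fraction = 381.06/1472.7 = 0.259.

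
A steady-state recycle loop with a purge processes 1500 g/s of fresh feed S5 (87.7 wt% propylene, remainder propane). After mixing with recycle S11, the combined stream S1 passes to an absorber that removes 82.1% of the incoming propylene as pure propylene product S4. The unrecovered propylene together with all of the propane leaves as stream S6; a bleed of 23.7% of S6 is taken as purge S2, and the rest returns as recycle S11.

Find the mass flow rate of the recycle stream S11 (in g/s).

802.1 g/s

propane enters only via S5 and leaves only via the purge: 1500×0.123 = 0.237×(propane in S6), and the absorber passes all propane, so propane in S1 = propane in S6 = 778.48 g/s.
propylene in S1: m_A = 1500×0.877 + (1−0.237)·(1−0.821)·m_A, so m_A = 1315.5/0.8634 = 1523.6 g/s.
S6 = (1−0.821)×1523.6 + 778.48 = 1051.2 g/s.
Recycle S11 = (1−0.237)×1051.2 = 802.07 g/s.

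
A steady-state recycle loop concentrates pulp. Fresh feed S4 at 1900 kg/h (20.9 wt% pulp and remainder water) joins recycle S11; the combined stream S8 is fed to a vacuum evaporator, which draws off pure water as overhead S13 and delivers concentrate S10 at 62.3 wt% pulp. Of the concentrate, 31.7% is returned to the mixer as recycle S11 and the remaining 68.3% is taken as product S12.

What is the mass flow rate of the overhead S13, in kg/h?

1263 kg/h

Overall pulp balance (none leaves overhead): pulp in fresh feed = pulp in product, i.e. 1900×0.209 = (1−0.317)·S10·0.623.
S10 = 397.1/(0.623×0.683) = 933.24 kg/h.
Recycle S11 = 0.317×933.24 = 295.84 kg/h.
Combined feed S8 = 1900 + 295.84 = 2195.8 kg/h.
Overhead S13 = S8 − S10 = 2195.8 − 933.24 = 1262.6 kg/h.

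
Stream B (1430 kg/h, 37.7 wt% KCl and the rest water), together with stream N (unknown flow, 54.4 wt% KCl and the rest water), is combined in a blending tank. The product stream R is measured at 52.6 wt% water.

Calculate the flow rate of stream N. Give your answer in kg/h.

Let N be the unknown flow. Total out = 1430 + N.
water balance: 890.89 + 0.456·N = 0.526·(1430 + N)
(0.456 − 0.526)·N = 0.526×1430 − 890.89 = -138.71
N = -138.71 / -0.070 = 1981.6 kg/h

1982 kg/h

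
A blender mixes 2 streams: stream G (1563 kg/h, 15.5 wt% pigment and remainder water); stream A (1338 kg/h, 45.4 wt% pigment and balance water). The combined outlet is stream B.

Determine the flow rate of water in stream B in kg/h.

2051 kg/h

water out = water in = 1563×0.845 + 1338×0.546 = 2051.3 kg/h.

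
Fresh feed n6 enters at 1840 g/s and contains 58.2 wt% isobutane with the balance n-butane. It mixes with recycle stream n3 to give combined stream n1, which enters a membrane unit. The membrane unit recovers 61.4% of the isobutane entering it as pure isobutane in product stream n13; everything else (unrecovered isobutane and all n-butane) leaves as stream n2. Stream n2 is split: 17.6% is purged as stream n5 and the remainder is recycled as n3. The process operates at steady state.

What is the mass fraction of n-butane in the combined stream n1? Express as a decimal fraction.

0.736

n-butane enters only via n6 and leaves only via the purge: 1840×0.418 = 0.176×(n-butane in n2), and the membrane unit passes all n-butane, so n-butane in n1 = n-butane in n2 = 4370 g/s.
isobutane in n1: m_A = 1840×0.582 + (1−0.176)·(1−0.614)·m_A, so m_A = 1070.9/0.6819 = 1570.4 g/s.
n1 = 1570.4 + 4370 = 5940.4 g/s.
n-butane fraction in n1 = 4370/5940.4 = 0.736.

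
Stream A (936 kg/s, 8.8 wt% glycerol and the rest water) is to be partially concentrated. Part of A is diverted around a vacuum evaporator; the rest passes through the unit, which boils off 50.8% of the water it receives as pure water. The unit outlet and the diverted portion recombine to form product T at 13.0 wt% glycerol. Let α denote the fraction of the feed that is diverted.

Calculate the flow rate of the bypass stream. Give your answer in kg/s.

283.3 kg/s

All 936×0.088 = 82.368 kg/s of glycerol reaches T, so T = 82.368/0.130 = 633.6 kg/s and vapour = 302.4 kg/s.
The evaporator receives (1−α)·936 of feed at 0.912 water and removes 0.508 of that water:
0.508×0.912×(1−α)×936 = 302.4
(1−α) = 302.4/433.65 = 0.6973;  α = 0.3027.
Bypass flow = 0.3027×936 = 283.29 kg/s.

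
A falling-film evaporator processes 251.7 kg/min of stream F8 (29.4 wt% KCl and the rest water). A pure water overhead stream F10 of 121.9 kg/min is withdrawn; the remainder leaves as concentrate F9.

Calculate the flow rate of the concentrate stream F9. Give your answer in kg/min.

129.8 kg/min

Concentrate = 251.7 − 121.9 = 129.8 kg/min.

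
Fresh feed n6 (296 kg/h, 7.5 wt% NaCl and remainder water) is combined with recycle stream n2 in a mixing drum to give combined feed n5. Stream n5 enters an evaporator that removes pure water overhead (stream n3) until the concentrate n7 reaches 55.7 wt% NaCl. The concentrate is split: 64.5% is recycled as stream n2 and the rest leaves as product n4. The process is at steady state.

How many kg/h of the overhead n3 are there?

256.1 kg/h

Overall NaCl balance (none leaves overhead): NaCl in fresh feed = NaCl in product, i.e. 296×0.075 = (1−0.645)·n7·0.557.
n7 = 22.2/(0.557×0.355) = 112.27 kg/h.
Recycle n2 = 0.645×112.27 = 72.415 kg/h.
Combined feed n5 = 296 + 72.415 = 368.42 kg/h.
Overhead n3 = n5 − n7 = 368.42 − 112.27 = 256.14 kg/h.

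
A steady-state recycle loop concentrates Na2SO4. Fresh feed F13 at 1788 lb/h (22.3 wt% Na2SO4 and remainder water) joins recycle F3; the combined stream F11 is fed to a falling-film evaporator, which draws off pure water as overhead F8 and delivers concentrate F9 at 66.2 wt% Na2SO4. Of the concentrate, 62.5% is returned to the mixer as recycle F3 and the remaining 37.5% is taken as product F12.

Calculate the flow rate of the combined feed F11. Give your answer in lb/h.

Overall Na2SO4 balance (none leaves overhead): Na2SO4 in fresh feed = Na2SO4 in product, i.e. 1788×0.223 = (1−0.625)·F9·0.662.
F9 = 398.72/(0.662×0.375) = 1606.1 lb/h.
Recycle F3 = 0.625×1606.1 = 1003.8 lb/h.
Combined feed F11 = 1788 + 1003.8 = 2791.8 lb/h.

2792 lb/h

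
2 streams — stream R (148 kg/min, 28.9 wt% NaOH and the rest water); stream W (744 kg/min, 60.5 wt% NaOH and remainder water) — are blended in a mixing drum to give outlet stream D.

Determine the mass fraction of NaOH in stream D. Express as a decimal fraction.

0.5526

Total flow out = 148 + 744 = 892 kg/min.
NaOH in = 148×0.289 + 744×0.605 = 492.89 kg/min.
NaOH mass fraction in D = 492.89/892 = 0.5526.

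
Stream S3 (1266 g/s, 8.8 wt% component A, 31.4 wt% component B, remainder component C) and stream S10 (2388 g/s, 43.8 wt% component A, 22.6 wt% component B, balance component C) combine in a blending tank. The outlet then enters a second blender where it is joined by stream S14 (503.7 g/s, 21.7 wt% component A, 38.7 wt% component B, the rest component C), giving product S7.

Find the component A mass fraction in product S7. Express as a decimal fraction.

0.305

Overall, product flow = 4157.7 g/s.
component A in = 1266×0.088 + 2388×0.438 + 503.7×0.217 = 1266.7 g/s.
component A fraction in S7 = 0.305.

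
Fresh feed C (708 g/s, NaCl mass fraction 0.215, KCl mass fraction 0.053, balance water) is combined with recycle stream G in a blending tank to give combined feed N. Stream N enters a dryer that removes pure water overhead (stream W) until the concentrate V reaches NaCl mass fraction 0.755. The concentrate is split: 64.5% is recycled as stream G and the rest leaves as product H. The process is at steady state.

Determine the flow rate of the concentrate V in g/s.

567.9 g/s

Overall NaCl balance (none leaves overhead): NaCl in fresh feed = NaCl in product, i.e. 708×0.215 = (1−0.645)·V·0.755.
V = 152.22/(0.755×0.355) = 567.93 g/s.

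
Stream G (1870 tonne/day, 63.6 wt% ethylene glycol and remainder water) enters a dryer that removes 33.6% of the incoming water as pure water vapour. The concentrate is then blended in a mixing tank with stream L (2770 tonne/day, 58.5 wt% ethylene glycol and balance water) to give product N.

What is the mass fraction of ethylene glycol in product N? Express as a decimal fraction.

0.637

Vapour removed = 0.336×0.364×1870 = 228.71 tonne/day; concentrate = 1641.3 tonne/day.
ethylene glycol reaching the mixer = 1189.3 (from concentrate) + 2770×0.585 = 2809.8 tonne/day.
Product flow = 1641.3 + 2770 = 4411.3 tonne/day; ethylene glycol fraction = 0.637.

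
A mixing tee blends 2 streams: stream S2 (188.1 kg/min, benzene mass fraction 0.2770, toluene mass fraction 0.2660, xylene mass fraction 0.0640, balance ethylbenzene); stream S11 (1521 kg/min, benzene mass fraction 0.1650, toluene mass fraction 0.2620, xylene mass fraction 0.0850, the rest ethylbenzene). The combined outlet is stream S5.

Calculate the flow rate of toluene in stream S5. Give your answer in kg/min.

448.5 kg/min

toluene out = toluene in = 188.1×0.266 + 1521×0.262 = 448.54 kg/min.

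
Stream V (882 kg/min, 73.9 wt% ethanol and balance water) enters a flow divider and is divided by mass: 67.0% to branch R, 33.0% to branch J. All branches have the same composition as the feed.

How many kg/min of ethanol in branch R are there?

Branch R total = 0.670×882 = 590.94 kg/min.
ethanol in R = 0.739×590.94 = 436.7 kg/min.

436.7 kg/min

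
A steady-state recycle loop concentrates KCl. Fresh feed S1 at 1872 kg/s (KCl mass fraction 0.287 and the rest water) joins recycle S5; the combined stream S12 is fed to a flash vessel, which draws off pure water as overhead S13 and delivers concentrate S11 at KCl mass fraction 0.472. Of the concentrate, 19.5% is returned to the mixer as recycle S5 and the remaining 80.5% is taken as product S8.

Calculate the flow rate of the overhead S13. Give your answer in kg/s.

733.7 kg/s

Overall KCl balance (none leaves overhead): KCl in fresh feed = KCl in product, i.e. 1872×0.287 = (1−0.195)·S11·0.472.
S11 = 537.26/(0.472×0.805) = 1414 kg/s.
Recycle S5 = 0.195×1414 = 275.73 kg/s.
Combined feed S12 = 1872 + 275.73 = 2147.7 kg/s.
Overhead S13 = S12 − S11 = 2147.7 − 1414 = 733.73 kg/s.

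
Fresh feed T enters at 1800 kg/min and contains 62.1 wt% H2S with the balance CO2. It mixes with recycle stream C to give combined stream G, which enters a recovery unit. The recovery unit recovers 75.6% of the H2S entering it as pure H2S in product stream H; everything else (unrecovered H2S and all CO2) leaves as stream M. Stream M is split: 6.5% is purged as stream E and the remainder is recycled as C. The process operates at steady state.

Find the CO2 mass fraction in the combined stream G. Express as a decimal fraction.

0.8787

CO2 enters only via T and leaves only via the purge: 1800×0.379 = 0.065×(CO2 in M), and the recovery unit passes all CO2, so CO2 in G = CO2 in M = 10495 kg/min.
H2S in G: m_A = 1800×0.621 + (1−0.065)·(1−0.756)·m_A, so m_A = 1117.8/0.7719 = 1448.2 kg/min.
G = 1448.2 + 10495 = 11944 kg/min.
CO2 fraction in G = 10495/11944 = 0.8787.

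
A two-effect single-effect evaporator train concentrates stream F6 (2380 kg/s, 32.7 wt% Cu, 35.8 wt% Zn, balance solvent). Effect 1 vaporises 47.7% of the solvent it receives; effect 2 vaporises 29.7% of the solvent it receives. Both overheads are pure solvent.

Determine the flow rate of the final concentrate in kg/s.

1906 kg/s

solvent in feed = 2380×0.315 = 749.7 kg/s.
After stage 1: solvent left = (1−0.477)×749.7 = 392.09; stream total = 2022.4 kg/s.
After stage 2: solvent left = (1−0.297)×392.09 = 275.64; final concentrate = 1905.9 kg/s.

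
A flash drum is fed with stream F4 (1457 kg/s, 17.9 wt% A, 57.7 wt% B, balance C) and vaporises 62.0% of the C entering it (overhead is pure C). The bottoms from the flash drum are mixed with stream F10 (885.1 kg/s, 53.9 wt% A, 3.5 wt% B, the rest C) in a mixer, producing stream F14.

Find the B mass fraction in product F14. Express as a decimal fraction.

0.4108

Vapour removed = 0.620×0.244×1457 = 220.41 kg/s; concentrate = 1236.6 kg/s.
B reaching the mixer = 840.69 (from concentrate) + 885.1×0.035 = 871.67 kg/s.
Product flow = 1236.6 + 885.1 = 2121.7 kg/s; B fraction = 0.4108.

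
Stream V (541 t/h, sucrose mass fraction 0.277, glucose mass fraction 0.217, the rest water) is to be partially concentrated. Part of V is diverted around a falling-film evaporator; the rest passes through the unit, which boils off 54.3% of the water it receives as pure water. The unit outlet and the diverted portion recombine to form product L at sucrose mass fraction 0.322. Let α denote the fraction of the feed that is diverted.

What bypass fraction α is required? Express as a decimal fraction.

All 541×0.277 = 149.86 t/h of sucrose reaches L, so L = 149.86/0.322 = 465.39 t/h and vapour = 75.606 t/h.
The evaporator receives (1−α)·541 of feed at 0.506 water and removes 0.543 of that water:
0.543×0.506×(1−α)×541 = 75.606
(1−α) = 75.606/148.64 = 0.5086;  α = 0.4914.

0.491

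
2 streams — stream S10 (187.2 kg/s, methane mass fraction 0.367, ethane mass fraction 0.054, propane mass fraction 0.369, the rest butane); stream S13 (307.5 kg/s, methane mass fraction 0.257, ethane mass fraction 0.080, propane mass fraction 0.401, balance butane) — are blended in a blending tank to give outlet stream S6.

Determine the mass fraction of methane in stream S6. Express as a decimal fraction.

0.299

Total flow out = 187.2 + 307.5 = 494.7 kg/s.
methane in = 187.2×0.367 + 307.5×0.257 = 147.73 kg/s.
methane mass fraction in S6 = 147.73/494.7 = 0.299.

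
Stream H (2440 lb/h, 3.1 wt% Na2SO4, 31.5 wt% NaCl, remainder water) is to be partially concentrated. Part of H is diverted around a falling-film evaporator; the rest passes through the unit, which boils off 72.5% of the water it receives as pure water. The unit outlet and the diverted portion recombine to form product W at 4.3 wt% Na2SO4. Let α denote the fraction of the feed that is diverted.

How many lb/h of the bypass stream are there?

1004 lb/h

All 2440×0.031 = 75.64 lb/h of Na2SO4 reaches W, so W = 75.64/0.043 = 1759.1 lb/h and vapour = 680.93 lb/h.
The evaporator receives (1−α)·2440 of feed at 0.654 water and removes 0.725 of that water:
0.725×0.654×(1−α)×2440 = 680.93
(1−α) = 680.93/1156.9 = 0.5886;  α = 0.4114.
Bypass flow = 0.4114×2440 = 1003.9 lb/h.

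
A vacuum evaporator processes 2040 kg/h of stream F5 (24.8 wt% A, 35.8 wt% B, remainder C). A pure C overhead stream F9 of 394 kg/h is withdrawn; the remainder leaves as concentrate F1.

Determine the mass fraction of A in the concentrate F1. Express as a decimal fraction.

0.3074

A is not removed: 2040×0.248 = 505.92 kg/h of A enters F1.
Concentrate = 2040 − 394 = 1646 kg/h.
Mass fraction = 505.92/1646 = 0.3074.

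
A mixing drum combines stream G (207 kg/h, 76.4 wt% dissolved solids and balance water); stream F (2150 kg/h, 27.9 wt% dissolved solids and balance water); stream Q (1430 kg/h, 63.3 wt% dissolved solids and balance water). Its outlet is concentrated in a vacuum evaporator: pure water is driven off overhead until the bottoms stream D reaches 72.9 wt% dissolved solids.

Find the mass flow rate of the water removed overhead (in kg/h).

dissolved solids entering = 207×0.764 + 2150×0.279 + 1430×0.633 = 1663.2 kg/h.
All dissolved solids reports to D, so D = 1663.2/0.729 = 2281.5 kg/h.
Total feed = 3787 kg/h; overhead = 3787 − 2281.5 = 1505.5 kg/h.

1506 kg/h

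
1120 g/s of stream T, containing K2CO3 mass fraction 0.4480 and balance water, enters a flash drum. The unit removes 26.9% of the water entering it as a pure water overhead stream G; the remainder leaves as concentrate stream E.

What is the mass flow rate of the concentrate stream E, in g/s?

953.7 g/s

water entering = 1120×0.552 = 618.24 g/s; overhead removed = 0.269×618.24 = 166.31 g/s.
Concentrate = 1120 − 166.31 = 953.69 g/s.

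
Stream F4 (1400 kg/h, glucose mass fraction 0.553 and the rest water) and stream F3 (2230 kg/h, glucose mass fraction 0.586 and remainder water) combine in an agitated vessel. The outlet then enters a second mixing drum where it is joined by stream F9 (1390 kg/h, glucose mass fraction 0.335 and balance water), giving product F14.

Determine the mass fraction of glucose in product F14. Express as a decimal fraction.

Overall, product flow = 5020 kg/h.
glucose in = 1400×0.553 + 2230×0.586 + 1390×0.335 = 2546.6 kg/h.
glucose fraction in F14 = 0.507.

0.507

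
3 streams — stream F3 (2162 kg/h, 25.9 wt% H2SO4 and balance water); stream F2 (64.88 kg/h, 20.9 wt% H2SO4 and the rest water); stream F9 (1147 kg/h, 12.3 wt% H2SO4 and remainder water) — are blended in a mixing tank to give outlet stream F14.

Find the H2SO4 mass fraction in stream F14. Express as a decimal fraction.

0.212

Total flow out = 2162 + 64.88 + 1147 = 3373.9 kg/h.
H2SO4 in = 2162×0.259 + 64.88×0.209 + 1147×0.123 = 714.6 kg/h.
H2SO4 mass fraction in F14 = 714.6/3373.9 = 0.212.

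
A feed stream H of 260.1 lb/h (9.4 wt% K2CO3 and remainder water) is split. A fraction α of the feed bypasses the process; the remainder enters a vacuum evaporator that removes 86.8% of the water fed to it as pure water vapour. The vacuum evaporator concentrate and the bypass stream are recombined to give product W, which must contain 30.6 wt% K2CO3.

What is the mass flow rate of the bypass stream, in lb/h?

All 260.1×0.094 = 24.449 lb/h of K2CO3 reaches W, so W = 24.449/0.306 = 79.9 lb/h and vapour = 180.2 lb/h.
The evaporator receives (1−α)·260.1 of feed at 0.906 water and removes 0.868 of that water:
0.868×0.906×(1−α)×260.1 = 180.2
(1−α) = 180.2/204.54 = 0.8810;  α = 0.1190.
Bypass flow = 0.1190×260.1 = 30.957 lb/h.

30.96 lb/h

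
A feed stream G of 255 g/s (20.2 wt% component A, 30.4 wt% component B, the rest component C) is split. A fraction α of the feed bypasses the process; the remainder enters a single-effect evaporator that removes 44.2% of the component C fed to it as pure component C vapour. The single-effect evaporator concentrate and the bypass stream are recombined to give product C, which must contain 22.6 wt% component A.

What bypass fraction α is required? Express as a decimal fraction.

All 255×0.202 = 51.51 g/s of component A reaches C, so C = 51.51/0.226 = 227.92 g/s and vapour = 27.08 g/s.
The evaporator receives (1−α)·255 of feed at 0.494 component C and removes 0.442 of that component C:
0.442×0.494×(1−α)×255 = 27.08
(1−α) = 27.08/55.679 = 0.4864;  α = 0.5136.

0.514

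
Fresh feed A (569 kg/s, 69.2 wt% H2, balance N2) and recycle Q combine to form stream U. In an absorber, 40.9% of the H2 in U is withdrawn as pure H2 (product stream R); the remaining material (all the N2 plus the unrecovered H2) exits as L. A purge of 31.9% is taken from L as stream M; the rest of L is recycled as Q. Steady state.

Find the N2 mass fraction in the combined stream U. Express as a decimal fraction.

0.455

N2 enters only via A and leaves only via the purge: 569×0.308 = 0.319×(N2 in L), and the absorber passes all N2, so N2 in U = N2 in L = 549.38 kg/s.
H2 in U: m_A = 569×0.692 + (1−0.319)·(1−0.409)·m_A, so m_A = 393.75/0.5975 = 658.96 kg/s.
U = 658.96 + 549.38 = 1208.3 kg/s.
N2 fraction in U = 549.38/1208.3 = 0.455.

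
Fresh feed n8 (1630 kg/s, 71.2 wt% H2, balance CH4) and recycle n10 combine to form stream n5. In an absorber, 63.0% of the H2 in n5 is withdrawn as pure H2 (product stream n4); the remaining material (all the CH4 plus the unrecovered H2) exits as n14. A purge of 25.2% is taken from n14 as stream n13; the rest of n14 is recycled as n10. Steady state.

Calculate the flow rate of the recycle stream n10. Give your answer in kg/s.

CH4 enters only via n8 and leaves only via the purge: 1630×0.288 = 0.252×(CH4 in n14), and the absorber passes all CH4, so CH4 in n5 = CH4 in n14 = 1862.9 kg/s.
H2 in n5: m_A = 1630×0.712 + (1−0.252)·(1−0.630)·m_A, so m_A = 1160.6/0.7232 = 1604.7 kg/s.
n14 = (1−0.630)×1604.7 + 1862.9 = 2456.6 kg/s.
Recycle n10 = (1−0.252)×2456.6 = 1837.5 kg/s.

1838 kg/s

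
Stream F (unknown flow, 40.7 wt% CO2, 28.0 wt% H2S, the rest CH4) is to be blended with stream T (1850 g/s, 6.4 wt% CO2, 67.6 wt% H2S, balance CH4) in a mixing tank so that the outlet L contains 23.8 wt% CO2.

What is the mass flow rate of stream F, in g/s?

1905 g/s

Let F be the unknown flow. Total out = 1850 + F.
CO2 balance: 118.4 + 0.407·F = 0.238·(1850 + F)
(0.407 − 0.238)·F = 0.238×1850 − 118.4 = 321.9
F = 321.9 / 0.169 = 1904.7 g/s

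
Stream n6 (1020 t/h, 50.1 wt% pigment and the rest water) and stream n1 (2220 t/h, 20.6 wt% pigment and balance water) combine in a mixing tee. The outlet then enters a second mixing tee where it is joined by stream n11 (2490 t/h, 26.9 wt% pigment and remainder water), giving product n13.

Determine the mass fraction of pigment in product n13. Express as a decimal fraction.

Overall, product flow = 5730 t/h.
pigment in = 1020×0.501 + 2220×0.206 + 2490×0.269 = 1638.2 t/h.
pigment fraction in n13 = 0.2859.

0.2859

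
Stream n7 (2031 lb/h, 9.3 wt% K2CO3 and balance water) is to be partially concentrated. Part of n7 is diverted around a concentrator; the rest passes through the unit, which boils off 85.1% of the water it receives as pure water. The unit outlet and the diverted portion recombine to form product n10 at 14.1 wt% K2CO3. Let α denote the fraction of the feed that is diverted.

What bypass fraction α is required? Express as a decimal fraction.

0.559

All 2031×0.093 = 188.88 lb/h of K2CO3 reaches n10, so n10 = 188.88/0.141 = 1339.6 lb/h and vapour = 691.4 lb/h.
The evaporator receives (1−α)·2031 of feed at 0.907 water and removes 0.851 of that water:
0.851×0.907×(1−α)×2031 = 691.4
(1−α) = 691.4/1567.6 = 0.4410;  α = 0.5590.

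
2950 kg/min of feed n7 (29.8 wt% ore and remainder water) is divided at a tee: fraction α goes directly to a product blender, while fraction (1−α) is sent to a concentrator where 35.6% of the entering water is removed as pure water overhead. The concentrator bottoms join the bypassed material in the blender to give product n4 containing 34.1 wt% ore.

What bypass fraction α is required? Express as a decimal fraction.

All 2950×0.298 = 879.1 kg/min of ore reaches n4, so n4 = 879.1/0.341 = 2578 kg/min and vapour = 371.99 kg/min.
The evaporator receives (1−α)·2950 of feed at 0.702 water and removes 0.356 of that water:
0.356×0.702×(1−α)×2950 = 371.99
(1−α) = 371.99/737.24 = 0.5046;  α = 0.4954.

0.495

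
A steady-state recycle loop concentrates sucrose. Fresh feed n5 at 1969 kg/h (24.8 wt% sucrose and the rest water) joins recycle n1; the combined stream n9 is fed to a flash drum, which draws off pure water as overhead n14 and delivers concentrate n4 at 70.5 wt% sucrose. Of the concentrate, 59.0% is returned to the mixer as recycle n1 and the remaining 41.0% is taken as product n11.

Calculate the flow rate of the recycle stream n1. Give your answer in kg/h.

Overall sucrose balance (none leaves overhead): sucrose in fresh feed = sucrose in product, i.e. 1969×0.248 = (1−0.590)·n4·0.705.
n4 = 488.31/(0.705×0.410) = 1689.4 kg/h.
Recycle n1 = 0.590×1689.4 = 996.73 kg/h.

996.7 kg/h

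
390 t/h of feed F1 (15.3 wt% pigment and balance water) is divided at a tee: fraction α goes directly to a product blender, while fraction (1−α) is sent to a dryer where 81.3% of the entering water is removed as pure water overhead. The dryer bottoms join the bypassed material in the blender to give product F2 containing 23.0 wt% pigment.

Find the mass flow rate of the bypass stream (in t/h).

All 390×0.153 = 59.67 t/h of pigment reaches F2, so F2 = 59.67/0.230 = 259.43 t/h and vapour = 130.57 t/h.
The evaporator receives (1−α)·390 of feed at 0.847 water and removes 0.813 of that water:
0.813×0.847×(1−α)×390 = 130.57
(1−α) = 130.57/268.56 = 0.4862;  α = 0.5138.
Bypass flow = 0.5138×390 = 200.39 t/h.

200.4 t/h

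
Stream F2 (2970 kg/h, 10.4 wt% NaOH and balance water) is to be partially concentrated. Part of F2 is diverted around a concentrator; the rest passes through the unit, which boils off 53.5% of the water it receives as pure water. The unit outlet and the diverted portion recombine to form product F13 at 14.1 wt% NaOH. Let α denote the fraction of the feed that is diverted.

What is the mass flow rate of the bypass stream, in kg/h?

All 2970×0.104 = 308.88 kg/h of NaOH reaches F13, so F13 = 308.88/0.141 = 2190.6 kg/h and vapour = 779.36 kg/h.
The evaporator receives (1−α)·2970 of feed at 0.896 water and removes 0.535 of that water:
0.535×0.896×(1−α)×2970 = 779.36
(1−α) = 779.36/1423.7 = 0.5474;  α = 0.4526.
Bypass flow = 0.4526×2970 = 1344.2 kg/h.

1344 kg/h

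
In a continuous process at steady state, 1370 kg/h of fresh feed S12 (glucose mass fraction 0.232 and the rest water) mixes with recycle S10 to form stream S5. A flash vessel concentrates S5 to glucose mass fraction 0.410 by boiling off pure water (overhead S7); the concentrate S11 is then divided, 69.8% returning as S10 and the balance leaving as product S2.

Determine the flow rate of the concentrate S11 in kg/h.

Overall glucose balance (none leaves overhead): glucose in fresh feed = glucose in product, i.e. 1370×0.232 = (1−0.698)·S11·0.410.
S11 = 317.84/(0.410×0.302) = 2567 kg/h.

2567 kg/h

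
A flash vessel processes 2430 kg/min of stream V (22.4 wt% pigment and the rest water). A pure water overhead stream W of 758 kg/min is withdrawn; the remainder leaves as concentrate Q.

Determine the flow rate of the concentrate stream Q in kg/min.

Concentrate = 2430 − 758 = 1672 kg/min.

1672 kg/min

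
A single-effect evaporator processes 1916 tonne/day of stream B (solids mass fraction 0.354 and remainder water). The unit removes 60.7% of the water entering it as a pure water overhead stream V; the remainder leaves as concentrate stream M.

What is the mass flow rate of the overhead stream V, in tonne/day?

751.3 tonne/day

water entering = 1916×0.646 = 1237.7 tonne/day; overhead removed = 0.607×1237.7 = 751.31 tonne/day.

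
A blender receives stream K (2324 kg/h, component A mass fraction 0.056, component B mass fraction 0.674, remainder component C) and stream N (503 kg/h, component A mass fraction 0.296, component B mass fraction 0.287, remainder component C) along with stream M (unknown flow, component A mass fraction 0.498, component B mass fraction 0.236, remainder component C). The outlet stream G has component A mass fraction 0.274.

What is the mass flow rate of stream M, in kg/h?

2212 kg/h

Let M be the unknown flow. Total out = 2827 + M.
component A balance: 279.03 + 0.498·M = 0.274·(2827 + M)
(0.498 − 0.274)·M = 0.274×2827 − 279.03 = 495.57
M = 495.57 / 0.224 = 2212.3 kg/h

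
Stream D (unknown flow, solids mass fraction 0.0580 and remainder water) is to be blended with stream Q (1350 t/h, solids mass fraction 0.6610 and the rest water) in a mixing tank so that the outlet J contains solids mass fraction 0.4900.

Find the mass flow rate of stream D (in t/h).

Let D be the unknown flow. Total out = 1350 + D.
solids balance: 892.35 + 0.058·D = 0.490·(1350 + D)
(0.058 − 0.490)·D = 0.490×1350 − 892.35 = -230.85
D = -230.85 / -0.432 = 534.38 t/h

534.4 t/h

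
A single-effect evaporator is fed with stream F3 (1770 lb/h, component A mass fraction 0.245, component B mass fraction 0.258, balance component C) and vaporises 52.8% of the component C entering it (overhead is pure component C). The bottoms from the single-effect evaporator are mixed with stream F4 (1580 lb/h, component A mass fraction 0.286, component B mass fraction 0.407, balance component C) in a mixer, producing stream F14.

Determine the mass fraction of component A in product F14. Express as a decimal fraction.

0.307

Vapour removed = 0.528×0.497×1770 = 464.48 lb/h; concentrate = 1305.5 lb/h.
component A reaching the mixer = 433.65 (from concentrate) + 1580×0.286 = 885.53 lb/h.
Product flow = 1305.5 + 1580 = 2885.5 lb/h; component A fraction = 0.307.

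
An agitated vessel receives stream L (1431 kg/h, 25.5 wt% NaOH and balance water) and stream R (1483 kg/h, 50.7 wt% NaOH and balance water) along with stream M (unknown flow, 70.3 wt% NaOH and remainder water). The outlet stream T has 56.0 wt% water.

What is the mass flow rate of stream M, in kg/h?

628.8 kg/h

Let M be the unknown flow. Total out = 2914 + M.
water balance: 1797.2 + 0.297·M = 0.560·(2914 + M)
(0.297 − 0.560)·M = 0.560×2914 − 1797.2 = -165.37
M = -165.37 / -0.263 = 628.8 kg/h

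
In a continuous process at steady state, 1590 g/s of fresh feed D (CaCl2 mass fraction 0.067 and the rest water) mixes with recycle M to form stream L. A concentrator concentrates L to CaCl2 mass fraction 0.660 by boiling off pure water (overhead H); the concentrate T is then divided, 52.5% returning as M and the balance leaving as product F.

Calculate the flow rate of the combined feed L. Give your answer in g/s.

1768 g/s

Overall CaCl2 balance (none leaves overhead): CaCl2 in fresh feed = CaCl2 in product, i.e. 1590×0.067 = (1−0.525)·T·0.660.
T = 106.53/(0.660×0.475) = 339.81 g/s.
Recycle M = 0.525×339.81 = 178.4 g/s.
Combined feed L = 1590 + 178.4 = 1768.4 g/s.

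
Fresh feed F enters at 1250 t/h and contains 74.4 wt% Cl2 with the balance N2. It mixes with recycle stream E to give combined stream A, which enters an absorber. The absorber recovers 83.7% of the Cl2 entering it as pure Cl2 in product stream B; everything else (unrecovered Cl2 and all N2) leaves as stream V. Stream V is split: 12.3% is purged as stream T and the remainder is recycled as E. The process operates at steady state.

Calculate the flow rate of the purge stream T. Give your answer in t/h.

341.8 t/h

N2 enters only via F and leaves only via the purge: 1250×0.256 = 0.123×(N2 in V), and the absorber passes all N2, so N2 in A = N2 in V = 2601.6 t/h.
Cl2 in A: m_A = 1250×0.744 + (1−0.123)·(1−0.837)·m_A, so m_A = 930/0.8570 = 1085.1 t/h.
V = (1−0.837)×1085.1 + 2601.6 = 2778.5 t/h.
Purge T = 0.123×2778.5 = 341.76 t/h.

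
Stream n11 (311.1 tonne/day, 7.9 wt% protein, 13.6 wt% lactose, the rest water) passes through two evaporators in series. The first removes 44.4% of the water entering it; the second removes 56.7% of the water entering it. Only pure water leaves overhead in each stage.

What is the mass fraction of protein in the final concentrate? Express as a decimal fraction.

water in feed = 311.1×0.785 = 244.21 tonne/day.
After stage 1: water left = (1−0.444)×244.21 = 135.78; stream total = 202.67 tonne/day.
After stage 2: water left = (1−0.567)×135.78 = 58.794; final concentrate = 125.68 tonne/day.
protein fraction = 24.577/125.68 = 0.1956.

0.1956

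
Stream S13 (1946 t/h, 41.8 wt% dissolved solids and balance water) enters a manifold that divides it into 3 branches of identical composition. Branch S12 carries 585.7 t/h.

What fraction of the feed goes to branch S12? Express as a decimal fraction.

Fraction to S12 = 585.7/1946 = 0.3010.

0.301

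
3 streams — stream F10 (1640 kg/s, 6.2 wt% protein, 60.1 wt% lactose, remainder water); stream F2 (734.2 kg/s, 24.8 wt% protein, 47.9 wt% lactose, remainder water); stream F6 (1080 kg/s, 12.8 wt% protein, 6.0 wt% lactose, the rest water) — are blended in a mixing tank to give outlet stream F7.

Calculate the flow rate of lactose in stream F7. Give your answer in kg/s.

1402 kg/s

lactose out = lactose in = 1640×0.601 + 734.2×0.479 + 1080×0.060 = 1402.1 kg/s.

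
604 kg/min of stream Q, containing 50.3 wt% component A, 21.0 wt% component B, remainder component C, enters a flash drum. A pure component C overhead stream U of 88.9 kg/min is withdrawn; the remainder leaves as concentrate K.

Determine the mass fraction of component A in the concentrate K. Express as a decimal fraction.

0.590

component A is not removed: 604×0.503 = 303.81 kg/min of component A enters K.
Concentrate = 604 − 88.9 = 515.1 kg/min.
Mass fraction = 303.81/515.1 = 0.590.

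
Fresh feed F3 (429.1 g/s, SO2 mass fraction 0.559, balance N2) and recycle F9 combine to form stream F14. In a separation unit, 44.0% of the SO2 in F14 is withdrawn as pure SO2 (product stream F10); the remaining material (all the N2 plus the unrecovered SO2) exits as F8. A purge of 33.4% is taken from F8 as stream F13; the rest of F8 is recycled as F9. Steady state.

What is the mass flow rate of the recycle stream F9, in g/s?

520 g/s

N2 enters only via F3 and leaves only via the purge: 429.1×0.441 = 0.334×(N2 in F8), and the separation unit passes all N2, so N2 in F14 = N2 in F8 = 566.57 g/s.
SO2 in F14: m_A = 429.1×0.559 + (1−0.334)·(1−0.440)·m_A, so m_A = 239.87/0.6270 = 382.54 g/s.
F8 = (1−0.440)×382.54 + 566.57 = 780.79 g/s.
Recycle F9 = (1−0.334)×780.79 = 520 g/s.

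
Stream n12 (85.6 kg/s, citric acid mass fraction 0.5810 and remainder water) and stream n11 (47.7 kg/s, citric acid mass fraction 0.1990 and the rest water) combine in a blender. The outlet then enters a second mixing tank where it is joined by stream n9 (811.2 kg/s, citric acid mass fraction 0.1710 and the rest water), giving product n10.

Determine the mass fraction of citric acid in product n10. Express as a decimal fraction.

Overall, product flow = 944.5 kg/s.
citric acid in = 85.6×0.581 + 47.7×0.199 + 811.2×0.171 = 197.94 kg/s.
citric acid fraction in n10 = 0.2096.

0.2096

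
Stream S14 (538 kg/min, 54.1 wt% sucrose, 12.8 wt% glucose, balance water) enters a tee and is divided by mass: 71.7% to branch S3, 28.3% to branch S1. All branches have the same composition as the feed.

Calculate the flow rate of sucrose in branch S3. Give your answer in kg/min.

Branch S3 total = 0.717×538 = 385.75 kg/min.
sucrose in S3 = 0.541×385.75 = 208.69 kg/min.

208.7 kg/min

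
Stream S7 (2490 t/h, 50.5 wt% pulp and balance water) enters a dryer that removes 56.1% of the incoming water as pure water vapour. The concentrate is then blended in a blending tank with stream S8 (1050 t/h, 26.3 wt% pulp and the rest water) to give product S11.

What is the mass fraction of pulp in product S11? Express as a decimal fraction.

Vapour removed = 0.561×0.495×2490 = 691.46 t/h; concentrate = 1798.5 t/h.
pulp reaching the mixer = 1257.5 (from concentrate) + 1050×0.263 = 1533.6 t/h.
Product flow = 1798.5 + 1050 = 2848.5 t/h; pulp fraction = 0.538.

0.538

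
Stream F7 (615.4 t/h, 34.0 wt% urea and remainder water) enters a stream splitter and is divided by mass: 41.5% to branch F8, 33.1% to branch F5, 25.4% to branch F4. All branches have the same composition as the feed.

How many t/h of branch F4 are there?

Branch F4 flow = 0.254×615.4 = 156.31 t/h.

156.3 t/h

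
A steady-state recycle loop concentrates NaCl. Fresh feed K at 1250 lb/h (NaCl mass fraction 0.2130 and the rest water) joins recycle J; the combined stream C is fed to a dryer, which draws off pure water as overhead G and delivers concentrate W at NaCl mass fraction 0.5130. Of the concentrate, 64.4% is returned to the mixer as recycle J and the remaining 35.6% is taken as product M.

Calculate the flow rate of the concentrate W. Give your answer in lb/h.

Overall NaCl balance (none leaves overhead): NaCl in fresh feed = NaCl in product, i.e. 1250×0.213 = (1−0.644)·W·0.513.
W = 266.25/(0.513×0.356) = 1457.9 lb/h.

1458 lb/h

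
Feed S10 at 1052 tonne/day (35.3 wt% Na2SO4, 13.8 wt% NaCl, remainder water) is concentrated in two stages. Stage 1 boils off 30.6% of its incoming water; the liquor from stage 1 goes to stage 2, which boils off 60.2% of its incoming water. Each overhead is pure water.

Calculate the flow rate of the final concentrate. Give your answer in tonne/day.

664.4 tonne/day

water in feed = 1052×0.509 = 535.47 tonne/day.
After stage 1: water left = (1−0.306)×535.47 = 371.61; stream total = 888.15 tonne/day.
After stage 2: water left = (1−0.602)×371.61 = 147.9; final concentrate = 664.43 tonne/day.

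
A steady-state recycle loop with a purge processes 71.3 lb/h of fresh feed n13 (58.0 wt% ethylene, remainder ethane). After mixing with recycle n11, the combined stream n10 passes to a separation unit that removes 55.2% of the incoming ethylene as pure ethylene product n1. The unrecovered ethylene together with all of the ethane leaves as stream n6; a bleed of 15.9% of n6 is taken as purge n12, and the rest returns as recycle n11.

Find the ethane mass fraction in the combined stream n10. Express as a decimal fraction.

ethane enters only via n13 and leaves only via the purge: 71.3×0.420 = 0.159×(ethane in n6), and the separation unit passes all ethane, so ethane in n10 = ethane in n6 = 188.34 lb/h.
ethylene in n10: m_A = 71.3×0.580 + (1−0.159)·(1−0.552)·m_A, so m_A = 41.354/0.6232 = 66.354 lb/h.
n10 = 66.354 + 188.34 = 254.69 lb/h.
ethane fraction in n10 = 188.34/254.69 = 0.739.

0.739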